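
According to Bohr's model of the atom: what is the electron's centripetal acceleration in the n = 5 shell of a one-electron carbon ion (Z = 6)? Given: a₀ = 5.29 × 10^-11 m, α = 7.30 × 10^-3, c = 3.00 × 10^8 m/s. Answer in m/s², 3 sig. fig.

r = n²a₀/Z = 2.20 × 10^-10 m, v = Zαc/n = 2.63 × 10^6 m/s
a = v²/r = (2.63 × 10^6)² / 2.20 × 10^-10 = 3.13 × 10^22 m/s²

3.13 × 10^22 m/s²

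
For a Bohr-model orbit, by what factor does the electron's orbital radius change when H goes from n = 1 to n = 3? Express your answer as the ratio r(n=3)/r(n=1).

r ∝ Z^-1 · n^2; with Z fixed, r ∝ n^2.
r(n=3)/r(n=1) = (3/1)^2 = 9

9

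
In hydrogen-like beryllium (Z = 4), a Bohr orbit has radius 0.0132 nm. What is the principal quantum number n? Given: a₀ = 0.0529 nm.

1

r_n = n²a₀/Z ⇒ n² = rZ/a₀ = 0.0132 × 4 / 0.0529 ≈ 1.00
n = 1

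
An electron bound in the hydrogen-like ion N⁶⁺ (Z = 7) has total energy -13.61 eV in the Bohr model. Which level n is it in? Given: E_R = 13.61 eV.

E_n = −E_R Z²/n² ⇒ n² = E_R Z²/(−E_n) = 13.61 × 7² / 13.61 ≈ 49.00
n = 7

7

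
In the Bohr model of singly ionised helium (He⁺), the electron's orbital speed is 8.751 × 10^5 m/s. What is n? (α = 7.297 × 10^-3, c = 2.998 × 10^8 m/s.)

5

v_n = Zαc/n ⇒ n = Zαc/v = 2 × 0.007297 × 2.998 × 10^8 / 8.751 × 10^5 ≈ 5.00
n = 5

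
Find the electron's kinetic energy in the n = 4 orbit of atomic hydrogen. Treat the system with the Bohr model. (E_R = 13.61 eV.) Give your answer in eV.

For a Coulomb orbit the virial theorem gives K = −E_n.
E_n = −E_R·Z²/n², so K = E_R·Z²/n² = 13.61 × 1²/4² = 0.8506 eV

0.8506 eV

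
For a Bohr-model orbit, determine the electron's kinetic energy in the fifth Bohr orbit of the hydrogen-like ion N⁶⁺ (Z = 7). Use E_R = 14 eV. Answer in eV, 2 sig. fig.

27 eV

For a Coulomb orbit the virial theorem gives K = −E_n.
E_n = −E_R·Z²/n², so K = E_R·Z²/n² = 14 × 7²/5² = 27 eV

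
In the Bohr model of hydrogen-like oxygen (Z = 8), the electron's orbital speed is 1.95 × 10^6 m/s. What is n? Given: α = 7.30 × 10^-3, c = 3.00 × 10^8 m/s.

9

v_n = Zαc/n ⇒ n = Zαc/v = 8 × 0.00730 × 3.00 × 10^8 / 1.95 × 10^6 ≈ 8.98
n = 9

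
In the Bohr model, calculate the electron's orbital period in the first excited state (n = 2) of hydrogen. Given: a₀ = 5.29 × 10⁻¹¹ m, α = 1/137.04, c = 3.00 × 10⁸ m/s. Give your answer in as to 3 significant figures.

r = n²a₀/Z = 2²·5.29 × 10⁻¹¹/1 = 2.12 × 10⁻¹⁰ m
v = Zαc/n = 1·0.00730·3.00 × 10⁸/2 = 1.09 × 10⁶ m/s
T = 2πr/v = 1.21 × 10⁻¹⁵ s = 1210 as

1210 as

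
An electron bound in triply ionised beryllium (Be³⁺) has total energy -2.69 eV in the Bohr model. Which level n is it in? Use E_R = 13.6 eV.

9

E_n = −E_R Z²/n² ⇒ n² = E_R Z²/(−E_n) = 13.6 × 4² / 2.69 ≈ 80.89
n = 9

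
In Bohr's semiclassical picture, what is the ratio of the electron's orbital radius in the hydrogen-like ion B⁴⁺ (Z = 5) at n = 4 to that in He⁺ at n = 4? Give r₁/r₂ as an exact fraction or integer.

2/5

r ∝ Z^-1 · n^2
r₁/r₂ = (5/2)^-1 · (4/4)^2 = 2/5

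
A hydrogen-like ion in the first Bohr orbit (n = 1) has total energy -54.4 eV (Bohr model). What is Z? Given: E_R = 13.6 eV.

2

E_n = −E_R Z²/n² ⇒ Z² = −E_n n²/E_R = 54.4 × 1² / 13.6 ≈ 4.00
Z = 2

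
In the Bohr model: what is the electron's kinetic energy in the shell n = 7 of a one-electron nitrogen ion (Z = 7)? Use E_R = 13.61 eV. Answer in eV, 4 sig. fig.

13.61 eV

For a Coulomb orbit the virial theorem gives K = −E_n.
E_n = −E_R·Z²/n², so K = E_R·Z²/n² = 13.61 × 7²/7² = 13.61 eV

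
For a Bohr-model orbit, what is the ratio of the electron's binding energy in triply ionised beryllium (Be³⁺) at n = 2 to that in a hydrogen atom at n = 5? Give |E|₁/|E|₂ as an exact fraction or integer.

|E| ∝ Z^2 · n^-2
|E|₁/|E|₂ = (4/1)^2 · (2/5)^-2 = 100

100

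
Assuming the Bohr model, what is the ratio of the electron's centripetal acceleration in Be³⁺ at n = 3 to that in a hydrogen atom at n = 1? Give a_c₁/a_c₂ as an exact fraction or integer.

64/81

a_c ∝ Z^3 · n^-4
a_c₁/a_c₂ = (4/1)^3 · (3/1)^-4 = 64/81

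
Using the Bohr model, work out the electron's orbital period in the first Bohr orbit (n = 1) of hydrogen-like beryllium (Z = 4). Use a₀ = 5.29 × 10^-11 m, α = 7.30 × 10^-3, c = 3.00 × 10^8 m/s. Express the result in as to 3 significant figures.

r = n²a₀/Z = 1²·5.29 × 10^-11/4 = 1.32 × 10^-11 m
v = Zαc/n = 4·0.00730·3.00 × 10^8/1 = 8.76 × 10^6 m/s
T = 2πr/v = 9.49 × 10^-18 s = 9.49 as

9.49 as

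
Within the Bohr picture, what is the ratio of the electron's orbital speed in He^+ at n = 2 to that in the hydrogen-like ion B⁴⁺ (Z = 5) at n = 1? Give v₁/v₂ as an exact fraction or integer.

v ∝ Z^1 · n^-1
v₁/v₂ = (2/5)^1 · (2/1)^-1 = 1/5

1/5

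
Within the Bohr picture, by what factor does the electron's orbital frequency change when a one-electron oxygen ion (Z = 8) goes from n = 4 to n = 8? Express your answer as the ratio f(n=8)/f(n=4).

f ∝ Z^2 · n^-3; with Z fixed, f ∝ n^-3.
f(n=8)/f(n=4) = (8/4)^-3 = 1/8

1/8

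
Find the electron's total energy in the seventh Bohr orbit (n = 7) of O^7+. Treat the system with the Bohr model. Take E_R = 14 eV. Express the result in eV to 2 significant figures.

E_n = −E_R·Z²/n² = −14 × 8²/7² = -18 eV

-18 eV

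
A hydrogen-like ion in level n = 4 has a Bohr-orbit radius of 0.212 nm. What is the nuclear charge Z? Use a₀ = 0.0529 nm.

4

r_n = n²a₀/Z ⇒ Z = n²a₀/r = 4² × 0.0529 / 0.212 ≈ 3.99
Z = 4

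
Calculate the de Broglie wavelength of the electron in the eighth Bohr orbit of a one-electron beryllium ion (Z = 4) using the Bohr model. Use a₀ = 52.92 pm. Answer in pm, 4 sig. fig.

The Bohr quantisation condition is nλ = 2πr_n.
r_n = n²a₀/Z = 846.7 pm
λ = 2πr_n/n = 2π·846.7/8 = 665.0 pm

665.0 pm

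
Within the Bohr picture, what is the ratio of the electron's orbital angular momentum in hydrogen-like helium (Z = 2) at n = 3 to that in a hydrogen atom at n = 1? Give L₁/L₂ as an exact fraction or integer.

3

L = nℏ is independent of Z.
L₁/L₂ = n₁/n₂ = 3/1 = 3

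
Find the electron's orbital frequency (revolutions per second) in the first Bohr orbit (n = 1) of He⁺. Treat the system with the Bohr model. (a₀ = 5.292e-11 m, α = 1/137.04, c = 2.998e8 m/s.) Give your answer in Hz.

2.632e16 Hz

r = n²a₀/Z = 2.646e-11 m, v = Zαc/n = 4.375e6 m/s
f = v/(2πr) = 2.632e16 Hz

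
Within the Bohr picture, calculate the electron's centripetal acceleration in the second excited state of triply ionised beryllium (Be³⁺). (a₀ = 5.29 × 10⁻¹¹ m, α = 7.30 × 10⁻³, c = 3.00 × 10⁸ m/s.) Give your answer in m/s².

7.16 × 10²² m/s²

r = n²a₀/Z = 1.19 × 10⁻¹⁰ m, v = Zαc/n = 2.92 × 10⁶ m/s
a = v²/r = (2.92 × 10⁶)² / 1.19 × 10⁻¹⁰ = 7.16 × 10²² m/s²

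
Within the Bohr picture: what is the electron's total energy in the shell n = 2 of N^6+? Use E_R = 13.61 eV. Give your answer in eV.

E_n = −E_R·Z²/n² = −13.61 × 7²/2² = -166.7 eV

-166.7 eV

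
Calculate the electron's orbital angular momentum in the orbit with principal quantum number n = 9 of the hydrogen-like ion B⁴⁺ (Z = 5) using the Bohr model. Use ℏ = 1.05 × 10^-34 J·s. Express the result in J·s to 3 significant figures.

L_n = nℏ = 9 × 1.05 × 10^-34 = 9.45 × 10^-34 J·s

9.45 × 10^-34 J·s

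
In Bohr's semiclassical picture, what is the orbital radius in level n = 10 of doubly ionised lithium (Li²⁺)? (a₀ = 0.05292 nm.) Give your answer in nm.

r_n = n²a₀/Z = 10² × 0.05292 / 3
    = 100 × 0.05292 / 3 = 1.764 nm

1.764 nm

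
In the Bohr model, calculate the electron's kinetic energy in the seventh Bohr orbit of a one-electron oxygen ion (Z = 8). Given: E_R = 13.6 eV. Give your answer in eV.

17.8 eV

For a Coulomb orbit the virial theorem gives K = −E_n.
E_n = −E_R·Z²/n², so K = E_R·Z²/n² = 13.6 × 8²/7² = 17.8 eV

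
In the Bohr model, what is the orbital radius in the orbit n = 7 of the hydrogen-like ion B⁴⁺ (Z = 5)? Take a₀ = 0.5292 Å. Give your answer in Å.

5.186 Å

r_n = n²a₀/Z = 7² × 0.5292 / 5
    = 49 × 0.5292 / 5 = 5.186 Å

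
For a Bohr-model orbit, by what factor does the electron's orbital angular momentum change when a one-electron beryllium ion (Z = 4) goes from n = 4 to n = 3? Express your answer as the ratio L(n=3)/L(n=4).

3/4

L = nℏ depends only on n, so L ∝ n.
L(n=3)/L(n=4) = (3/4)^1 = 3/4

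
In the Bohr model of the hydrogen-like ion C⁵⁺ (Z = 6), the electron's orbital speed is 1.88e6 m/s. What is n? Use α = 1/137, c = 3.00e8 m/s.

7

v_n = Zαc/n ⇒ n = Zαc/v = 6 × 0.00730 × 3.00e8 / 1.88e6 ≈ 6.99
n = 7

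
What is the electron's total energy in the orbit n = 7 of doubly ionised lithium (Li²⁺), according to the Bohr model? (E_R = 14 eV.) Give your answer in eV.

E_n = −E_R·Z²/n² = −14 × 3²/7² = -2.6 eV

-2.6 eV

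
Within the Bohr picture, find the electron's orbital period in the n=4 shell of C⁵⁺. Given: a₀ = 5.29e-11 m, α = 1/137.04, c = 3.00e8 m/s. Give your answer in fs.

r = n²a₀/Z = 4²·5.29e-11/6 = 1.41e-10 m
v = Zαc/n = 6·0.00730·3.00e8/4 = 3.28e6 m/s
T = 2πr/v = 2.70e-16 s = 0.270 fs

0.270 fs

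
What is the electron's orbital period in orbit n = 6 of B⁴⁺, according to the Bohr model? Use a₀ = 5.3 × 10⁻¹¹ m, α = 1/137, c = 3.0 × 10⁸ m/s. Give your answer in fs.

1.3 fs

r = n²a₀/Z = 6²·5.3 × 10⁻¹¹/5 = 3.8 × 10⁻¹⁰ m
v = Zαc/n = 5·0.0073·3.0 × 10⁸/6 = 1.8 × 10⁶ m/s
T = 2πr/v = 1.3 × 10⁻¹⁵ s = 1.3 fs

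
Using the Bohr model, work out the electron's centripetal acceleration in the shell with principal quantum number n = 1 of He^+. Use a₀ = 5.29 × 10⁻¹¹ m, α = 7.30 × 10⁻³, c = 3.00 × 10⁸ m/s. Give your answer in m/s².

r = n²a₀/Z = 2.65 × 10⁻¹¹ m, v = Zαc/n = 4.38 × 10⁶ m/s
a = v²/r = (4.38 × 10⁶)² / 2.65 × 10⁻¹¹ = 7.25 × 10²³ m/s²

7.25 × 10²³ m/s²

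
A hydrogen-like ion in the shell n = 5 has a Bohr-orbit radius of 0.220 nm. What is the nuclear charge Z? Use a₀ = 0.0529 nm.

r_n = n²a₀/Z ⇒ Z = n²a₀/r = 5² × 0.0529 / 0.220 ≈ 6.01
Z = 6

6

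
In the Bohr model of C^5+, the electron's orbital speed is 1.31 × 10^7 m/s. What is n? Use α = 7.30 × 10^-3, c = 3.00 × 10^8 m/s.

v_n = Zαc/n ⇒ n = Zαc/v = 6 × 0.00730 × 3.00 × 10^8 / 1.31 × 10^7 ≈ 1.00
n = 1

1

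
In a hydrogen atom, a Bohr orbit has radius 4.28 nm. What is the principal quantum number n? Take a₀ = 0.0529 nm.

r_n = n²a₀/Z ⇒ n² = rZ/a₀ = 4.28 × 1 / 0.0529 ≈ 80.91
n = 9

9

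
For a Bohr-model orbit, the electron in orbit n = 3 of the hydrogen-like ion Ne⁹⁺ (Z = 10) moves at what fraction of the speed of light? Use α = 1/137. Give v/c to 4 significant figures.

v_n = Zαc/n, so v/c = Zα/n = 10 × 0.007299 / 3 = 0.02433

0.02433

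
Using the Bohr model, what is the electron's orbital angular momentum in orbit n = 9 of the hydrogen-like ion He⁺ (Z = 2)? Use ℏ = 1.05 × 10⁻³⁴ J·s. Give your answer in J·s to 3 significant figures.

9.45 × 10⁻³⁴ J·s

L_n = nℏ = 9 × 1.05 × 10⁻³⁴ = 9.45 × 10⁻³⁴ J·s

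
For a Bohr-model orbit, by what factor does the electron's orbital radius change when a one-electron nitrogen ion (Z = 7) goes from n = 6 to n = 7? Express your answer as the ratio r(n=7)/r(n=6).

49/36

r ∝ Z^-1 · n^2; with Z fixed, r ∝ n^2.
r(n=7)/r(n=6) = (7/6)^2 = 49/36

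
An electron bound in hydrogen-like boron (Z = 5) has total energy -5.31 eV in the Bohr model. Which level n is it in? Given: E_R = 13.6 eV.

8

E_n = −E_R Z²/n² ⇒ n² = E_R Z²/(−E_n) = 13.6 × 5² / 5.31 ≈ 64.03
n = 8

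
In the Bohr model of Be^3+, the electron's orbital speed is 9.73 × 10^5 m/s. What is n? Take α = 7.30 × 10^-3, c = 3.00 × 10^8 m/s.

9

v_n = Zαc/n ⇒ n = Zαc/v = 4 × 0.00730 × 3.00 × 10^8 / 9.73 × 10^5 ≈ 9.00
n = 9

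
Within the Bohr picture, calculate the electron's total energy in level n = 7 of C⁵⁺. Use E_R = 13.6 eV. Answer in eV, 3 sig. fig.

E_n = −E_R·Z²/n² = −13.6 × 6²/7² = -9.99 eV

-9.99 eV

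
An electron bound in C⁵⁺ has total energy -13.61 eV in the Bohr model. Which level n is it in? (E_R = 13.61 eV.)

6

E_n = −E_R Z²/n² ⇒ n² = E_R Z²/(−E_n) = 13.61 × 6² / 13.61 ≈ 36.00
n = 6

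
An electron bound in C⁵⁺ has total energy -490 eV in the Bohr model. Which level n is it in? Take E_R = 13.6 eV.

1

E_n = −E_R Z²/n² ⇒ n² = E_R Z²/(−E_n) = 13.6 × 6² / 490 ≈ 1.00
n = 1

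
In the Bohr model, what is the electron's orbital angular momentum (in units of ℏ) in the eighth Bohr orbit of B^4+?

8

L_n = nℏ, so L/ℏ = n = 8.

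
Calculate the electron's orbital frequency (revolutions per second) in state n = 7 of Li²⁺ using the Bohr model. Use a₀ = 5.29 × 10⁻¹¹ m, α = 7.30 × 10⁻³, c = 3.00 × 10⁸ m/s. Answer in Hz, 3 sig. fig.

1.73 × 10¹⁴ Hz

r = n²a₀/Z = 8.64 × 10⁻¹⁰ m, v = Zαc/n = 9.39 × 10⁵ m/s
f = v/(2πr) = 1.73 × 10¹⁴ Hz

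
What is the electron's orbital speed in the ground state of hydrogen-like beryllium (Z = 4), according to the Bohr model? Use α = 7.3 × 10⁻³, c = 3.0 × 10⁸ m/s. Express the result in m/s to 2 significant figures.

v_n = Zαc/n = 4 × 0.0073 × 3.0 × 10⁸ / 1
    = 8.8 × 10⁶ m/s

8.8 × 10⁶ m/s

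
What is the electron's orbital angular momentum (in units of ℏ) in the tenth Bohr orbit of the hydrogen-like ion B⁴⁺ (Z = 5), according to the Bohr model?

L_n = nℏ, so L/ℏ = n = 10.

10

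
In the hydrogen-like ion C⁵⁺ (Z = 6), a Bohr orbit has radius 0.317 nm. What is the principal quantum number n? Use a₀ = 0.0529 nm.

6

r_n = n²a₀/Z ⇒ n² = rZ/a₀ = 0.317 × 6 / 0.0529 ≈ 35.95
n = 6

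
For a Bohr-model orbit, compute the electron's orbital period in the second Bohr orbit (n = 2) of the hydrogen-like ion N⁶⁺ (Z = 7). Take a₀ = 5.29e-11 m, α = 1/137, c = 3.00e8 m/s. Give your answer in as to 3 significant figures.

r = n²a₀/Z = 2²·5.29e-11/7 = 3.02e-11 m
v = Zαc/n = 7·0.00730·3.00e8/2 = 7.66e6 m/s
T = 2πr/v = 2.48e-17 s = 24.8 as

24.8 as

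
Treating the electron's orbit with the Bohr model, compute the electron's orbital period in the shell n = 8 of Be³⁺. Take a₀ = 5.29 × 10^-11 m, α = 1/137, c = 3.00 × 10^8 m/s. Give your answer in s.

4.86 × 10^-15 s

r = n²a₀/Z = 8²·5.29 × 10^-11/4 = 8.46 × 10^-10 m
v = Zαc/n = 4·0.00730·3.00 × 10^8/8 = 1.09 × 10^6 m/s
T = 2πr/v = 4.86 × 10^-15 s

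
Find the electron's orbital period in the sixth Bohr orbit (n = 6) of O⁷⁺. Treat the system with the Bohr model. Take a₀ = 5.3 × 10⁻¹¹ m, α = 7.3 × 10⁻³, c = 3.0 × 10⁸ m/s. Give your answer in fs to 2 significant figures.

0.51 fs

r = n²a₀/Z = 6²·5.3 × 10⁻¹¹/8 = 2.4 × 10⁻¹⁰ m
v = Zαc/n = 8·0.0073·3.0 × 10⁸/6 = 2.9 × 10⁶ m/s
T = 2πr/v = 5.1 × 10⁻¹⁶ s = 0.51 fs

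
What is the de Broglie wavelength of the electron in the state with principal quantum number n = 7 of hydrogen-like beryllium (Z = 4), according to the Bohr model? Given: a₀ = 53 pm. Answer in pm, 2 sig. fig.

580 pm

The Bohr quantisation condition is nλ = 2πr_n.
r_n = n²a₀/Z = 650 pm
λ = 2πr_n/n = 2π·650/7 = 580 pm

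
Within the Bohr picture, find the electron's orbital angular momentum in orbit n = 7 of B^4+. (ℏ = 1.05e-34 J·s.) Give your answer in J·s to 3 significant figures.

7.35e-34 J·s

L_n = nℏ = 7 × 1.05e-34 = 7.35e-34 J·s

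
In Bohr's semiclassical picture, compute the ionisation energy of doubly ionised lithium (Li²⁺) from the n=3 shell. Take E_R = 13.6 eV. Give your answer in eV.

13.6 eV

E_n = −E_R·Z²/n² = −13.6 × 3²/3² eV = -13.6 eV
Ionisation energy = −E_n = 13.6 eV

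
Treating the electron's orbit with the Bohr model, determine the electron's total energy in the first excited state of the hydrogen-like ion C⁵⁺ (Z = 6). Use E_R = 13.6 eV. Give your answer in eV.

-122 eV

E_n = −E_R·Z²/n² = −13.6 × 6²/2² = -122 eV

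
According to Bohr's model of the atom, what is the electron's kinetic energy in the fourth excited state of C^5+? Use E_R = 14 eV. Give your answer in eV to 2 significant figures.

20 eV

For a Coulomb orbit the virial theorem gives K = −E_n.
E_n = −E_R·Z²/n², so K = E_R·Z²/n² = 14 × 6²/5² = 20 eV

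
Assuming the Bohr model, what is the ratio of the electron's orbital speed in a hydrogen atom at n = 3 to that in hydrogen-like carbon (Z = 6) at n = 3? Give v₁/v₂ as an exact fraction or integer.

v ∝ Z^1 · n^-1
v₁/v₂ = (1/6)^1 · (3/3)^-1 = 1/6

1/6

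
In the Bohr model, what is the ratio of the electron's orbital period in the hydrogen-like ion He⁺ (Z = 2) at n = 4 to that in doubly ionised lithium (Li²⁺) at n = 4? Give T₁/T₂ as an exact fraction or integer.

T ∝ Z^-2 · n^3
T₁/T₂ = (2/3)^-2 · (4/4)^3 = 9/4

9/4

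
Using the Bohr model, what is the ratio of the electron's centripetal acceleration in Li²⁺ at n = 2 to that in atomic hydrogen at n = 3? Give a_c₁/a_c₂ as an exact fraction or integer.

2187/16

a_c ∝ Z^3 · n^-4
a_c₁/a_c₂ = (3/1)^3 · (2/3)^-4 = 2187/16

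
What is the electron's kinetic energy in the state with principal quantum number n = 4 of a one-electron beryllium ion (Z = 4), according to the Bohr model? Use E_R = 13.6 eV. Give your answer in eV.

13.6 eV

For a Coulomb orbit the virial theorem gives K = −E_n.
E_n = −E_R·Z²/n², so K = E_R·Z²/n² = 13.6 × 4²/4² = 13.6 eV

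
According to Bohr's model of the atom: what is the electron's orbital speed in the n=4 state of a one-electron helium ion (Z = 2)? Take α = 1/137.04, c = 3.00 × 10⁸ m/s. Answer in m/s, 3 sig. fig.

1.09 × 10⁶ m/s

v_n = Zαc/n = 2 × 0.00730 × 3.00 × 10⁸ / 4
    = 1.09 × 10⁶ m/s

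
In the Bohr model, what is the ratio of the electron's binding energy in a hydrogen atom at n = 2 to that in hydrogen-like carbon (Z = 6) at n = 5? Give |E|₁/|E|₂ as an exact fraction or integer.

25/144

|E| ∝ Z^2 · n^-2
|E|₁/|E|₂ = (1/6)^2 · (2/5)^-2 = 25/144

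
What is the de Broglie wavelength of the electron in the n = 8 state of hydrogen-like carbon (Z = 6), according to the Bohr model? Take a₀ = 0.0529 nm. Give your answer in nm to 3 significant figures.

The Bohr quantisation condition is nλ = 2πr_n.
r_n = n²a₀/Z = 0.564 nm
λ = 2πr_n/n = 2π·0.564/8 = 0.443 nm

0.443 nm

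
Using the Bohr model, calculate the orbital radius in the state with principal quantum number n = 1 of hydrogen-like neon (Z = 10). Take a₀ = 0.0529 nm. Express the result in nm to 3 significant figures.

r_n = n²a₀/Z = 1² × 0.0529 / 10
    = 1 × 0.0529 / 10 = 0.00529 nm

0.00529 nm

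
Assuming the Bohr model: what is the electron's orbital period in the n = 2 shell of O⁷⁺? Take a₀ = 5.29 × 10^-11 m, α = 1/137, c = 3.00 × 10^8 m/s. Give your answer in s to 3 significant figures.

1.90 × 10^-17 s

r = n²a₀/Z = 2²·5.29 × 10^-11/8 = 2.65 × 10^-11 m
v = Zαc/n = 8·0.00730·3.00 × 10^8/2 = 8.76 × 10^6 m/s
T = 2πr/v = 1.90 × 10^-17 s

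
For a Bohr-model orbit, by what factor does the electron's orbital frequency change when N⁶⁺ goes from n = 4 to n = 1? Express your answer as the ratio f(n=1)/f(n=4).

f ∝ Z^2 · n^-3; with Z fixed, f ∝ n^-3.
f(n=1)/f(n=4) = (1/4)^-3 = 64

64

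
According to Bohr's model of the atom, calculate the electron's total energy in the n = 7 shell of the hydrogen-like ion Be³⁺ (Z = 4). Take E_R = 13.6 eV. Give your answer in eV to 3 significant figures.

E_n = −E_R·Z²/n² = −13.6 × 4²/7² = -4.44 eV

-4.44 eV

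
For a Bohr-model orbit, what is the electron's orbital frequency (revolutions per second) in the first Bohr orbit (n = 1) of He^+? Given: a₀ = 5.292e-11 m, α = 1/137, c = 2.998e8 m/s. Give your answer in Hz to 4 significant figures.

r = n²a₀/Z = 2.646e-11 m, v = Zαc/n = 4.377e6 m/s
f = v/(2πr) = 2.633e16 Hz

2.633e16 Hz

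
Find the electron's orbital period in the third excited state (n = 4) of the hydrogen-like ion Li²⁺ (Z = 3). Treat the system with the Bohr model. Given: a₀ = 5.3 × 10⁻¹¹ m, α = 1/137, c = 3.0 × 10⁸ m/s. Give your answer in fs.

r = n²a₀/Z = 4²·5.3 × 10⁻¹¹/3 = 2.8 × 10⁻¹⁰ m
v = Zαc/n = 3·0.0073·3.0 × 10⁸/4 = 1.6 × 10⁶ m/s
T = 2πr/v = 1.1 × 10⁻¹⁵ s = 1.1 fs

1.1 fs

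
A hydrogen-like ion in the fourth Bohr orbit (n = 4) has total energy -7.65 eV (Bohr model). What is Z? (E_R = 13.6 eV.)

3

E_n = −E_R Z²/n² ⇒ Z² = −E_n n²/E_R = 7.65 × 4² / 13.6 ≈ 9.00
Z = 3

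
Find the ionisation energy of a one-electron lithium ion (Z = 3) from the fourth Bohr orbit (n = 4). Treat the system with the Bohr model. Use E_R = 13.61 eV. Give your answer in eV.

7.656 eV

E_n = −E_R·Z²/n² = −13.61 × 3²/4² eV = -7.656 eV
Ionisation energy = −E_n = 7.656 eV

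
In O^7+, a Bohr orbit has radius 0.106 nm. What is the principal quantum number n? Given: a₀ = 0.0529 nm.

r_n = n²a₀/Z ⇒ n² = rZ/a₀ = 0.106 × 8 / 0.0529 ≈ 16.03
n = 4

4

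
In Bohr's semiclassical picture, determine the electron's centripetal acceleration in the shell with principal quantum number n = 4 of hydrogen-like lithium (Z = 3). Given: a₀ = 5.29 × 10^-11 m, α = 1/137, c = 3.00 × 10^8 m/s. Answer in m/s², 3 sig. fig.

r = n²a₀/Z = 2.82 × 10^-10 m, v = Zαc/n = 1.64 × 10^6 m/s
a = v²/r = (1.64 × 10^6)² / 2.82 × 10^-10 = 9.56 × 10^21 m/s²

9.56 × 10^21 m/s²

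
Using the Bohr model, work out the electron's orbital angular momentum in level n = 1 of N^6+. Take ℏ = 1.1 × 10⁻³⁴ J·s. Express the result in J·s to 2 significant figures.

L_n = nℏ = 1 × 1.1 × 10⁻³⁴ = 1.1 × 10⁻³⁴ J·s

1.1 × 10⁻³⁴ J·s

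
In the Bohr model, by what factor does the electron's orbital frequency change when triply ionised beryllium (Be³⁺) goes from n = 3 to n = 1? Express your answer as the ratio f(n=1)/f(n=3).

27

f ∝ Z^2 · n^-3; with Z fixed, f ∝ n^-3.
f(n=1)/f(n=3) = (1/3)^-3 = 27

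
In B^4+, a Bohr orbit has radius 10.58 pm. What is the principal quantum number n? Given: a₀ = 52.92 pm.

1

r_n = n²a₀/Z ⇒ n² = rZ/a₀ = 10.58 × 5 / 52.92 ≈ 1.00
n = 1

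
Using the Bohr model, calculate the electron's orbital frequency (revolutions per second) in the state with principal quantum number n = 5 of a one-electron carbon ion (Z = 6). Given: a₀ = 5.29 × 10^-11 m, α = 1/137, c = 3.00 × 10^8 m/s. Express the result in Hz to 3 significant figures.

1.90 × 10^15 Hz

r = n²a₀/Z = 2.20 × 10^-10 m, v = Zαc/n = 2.63 × 10^6 m/s
f = v/(2πr) = 1.90 × 10^15 Hz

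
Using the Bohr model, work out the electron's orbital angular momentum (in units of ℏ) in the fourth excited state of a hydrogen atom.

L_n = nℏ, so L/ℏ = n = 5.

5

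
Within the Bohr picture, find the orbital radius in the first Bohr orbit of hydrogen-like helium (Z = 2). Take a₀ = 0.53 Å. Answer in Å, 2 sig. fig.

r_n = n²a₀/Z = 1² × 0.53 / 2
    = 1 × 0.53 / 2 = 0.27 Å

0.27 Å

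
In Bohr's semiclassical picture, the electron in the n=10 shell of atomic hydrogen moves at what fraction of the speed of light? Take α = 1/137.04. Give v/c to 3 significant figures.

v_n = Zαc/n, so v/c = Zα/n = 1 × 0.00730 / 10 = 0.000730

0.000730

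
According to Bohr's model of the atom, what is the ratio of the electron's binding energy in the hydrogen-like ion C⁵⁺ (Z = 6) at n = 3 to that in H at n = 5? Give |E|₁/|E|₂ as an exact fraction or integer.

|E| ∝ Z^2 · n^-2
|E|₁/|E|₂ = (6/1)^2 · (3/5)^-2 = 100

100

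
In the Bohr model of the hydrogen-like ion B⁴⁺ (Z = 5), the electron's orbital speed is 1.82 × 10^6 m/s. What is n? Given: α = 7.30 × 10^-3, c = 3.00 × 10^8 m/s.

v_n = Zαc/n ⇒ n = Zαc/v = 5 × 0.00730 × 3.00 × 10^8 / 1.82 × 10^6 ≈ 6.02
n = 6

6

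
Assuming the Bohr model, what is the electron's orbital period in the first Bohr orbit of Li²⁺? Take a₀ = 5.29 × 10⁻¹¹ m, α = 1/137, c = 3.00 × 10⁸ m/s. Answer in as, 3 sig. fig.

16.9 as

r = n²a₀/Z = 1²·5.29 × 10⁻¹¹/3 = 1.76 × 10⁻¹¹ m
v = Zαc/n = 3·0.00730·3.00 × 10⁸/1 = 6.57 × 10⁶ m/s
T = 2πr/v = 1.69 × 10⁻¹⁷ s = 16.9 as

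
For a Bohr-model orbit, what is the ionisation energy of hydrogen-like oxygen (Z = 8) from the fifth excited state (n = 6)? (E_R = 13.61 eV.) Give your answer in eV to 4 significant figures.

E_n = −E_R·Z²/n² = −13.61 × 8²/6² eV = -24.20 eV
Ionisation energy = −E_n = 24.20 eV

24.20 eV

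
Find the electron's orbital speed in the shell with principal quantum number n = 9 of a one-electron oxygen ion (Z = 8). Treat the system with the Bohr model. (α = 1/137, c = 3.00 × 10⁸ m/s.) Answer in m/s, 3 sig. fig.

1.95 × 10⁶ m/s

v_n = Zαc/n = 8 × 0.00730 × 3.00 × 10⁸ / 9
    = 1.95 × 10⁶ m/s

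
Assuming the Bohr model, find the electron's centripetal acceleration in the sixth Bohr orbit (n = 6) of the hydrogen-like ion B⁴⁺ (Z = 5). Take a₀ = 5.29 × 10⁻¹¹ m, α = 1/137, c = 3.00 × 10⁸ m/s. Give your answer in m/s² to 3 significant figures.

r = n²a₀/Z = 3.81 × 10⁻¹⁰ m, v = Zαc/n = 1.82 × 10⁶ m/s
a = v²/r = (1.82 × 10⁶)² / 3.81 × 10⁻¹⁰ = 8.74 × 10²¹ m/s²

8.74 × 10²¹ m/s²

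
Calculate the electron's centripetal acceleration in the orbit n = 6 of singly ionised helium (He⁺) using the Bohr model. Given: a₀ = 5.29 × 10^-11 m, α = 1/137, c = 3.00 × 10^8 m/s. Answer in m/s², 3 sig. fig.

5.60 × 10^20 m/s²

r = n²a₀/Z = 9.52 × 10^-10 m, v = Zαc/n = 7.30 × 10^5 m/s
a = v²/r = (7.30 × 10^5)² / 9.52 × 10^-10 = 5.60 × 10^20 m/s²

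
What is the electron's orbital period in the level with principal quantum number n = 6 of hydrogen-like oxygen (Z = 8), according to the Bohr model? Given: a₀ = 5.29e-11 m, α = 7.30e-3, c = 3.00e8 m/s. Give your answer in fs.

0.512 fs

r = n²a₀/Z = 6²·5.29e-11/8 = 2.38e-10 m
v = Zαc/n = 8·0.00730·3.00e8/6 = 2.92e6 m/s
T = 2πr/v = 5.12e-16 s = 0.512 fs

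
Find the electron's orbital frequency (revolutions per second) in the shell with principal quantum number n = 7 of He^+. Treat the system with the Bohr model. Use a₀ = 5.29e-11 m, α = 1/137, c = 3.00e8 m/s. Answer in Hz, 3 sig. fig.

7.68e13 Hz

r = n²a₀/Z = 1.30e-9 m, v = Zαc/n = 6.26e5 m/s
f = v/(2πr) = 7.68e13 Hz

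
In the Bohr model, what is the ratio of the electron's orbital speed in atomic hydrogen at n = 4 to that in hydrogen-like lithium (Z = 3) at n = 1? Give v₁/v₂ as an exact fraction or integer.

v ∝ Z^1 · n^-1
v₁/v₂ = (1/3)^1 · (4/1)^-1 = 1/12

1/12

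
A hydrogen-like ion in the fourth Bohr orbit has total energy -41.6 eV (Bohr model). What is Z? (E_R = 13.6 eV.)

7

E_n = −E_R Z²/n² ⇒ Z² = −E_n n²/E_R = 41.6 × 4² / 13.6 ≈ 48.94
Z = 7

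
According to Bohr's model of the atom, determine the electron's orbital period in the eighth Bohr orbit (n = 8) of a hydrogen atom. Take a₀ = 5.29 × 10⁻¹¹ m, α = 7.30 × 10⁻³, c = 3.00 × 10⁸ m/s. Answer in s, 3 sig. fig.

r = n²a₀/Z = 8²·5.29 × 10⁻¹¹/1 = 3.39 × 10⁻⁹ m
v = Zαc/n = 1·0.00730·3.00 × 10⁸/8 = 2.74 × 10⁵ m/s
T = 2πr/v = 7.77 × 10⁻¹⁴ s

7.77 × 10⁻¹⁴ s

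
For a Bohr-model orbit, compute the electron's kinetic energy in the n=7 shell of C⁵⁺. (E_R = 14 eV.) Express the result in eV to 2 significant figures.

For a Coulomb orbit the virial theorem gives K = −E_n.
E_n = −E_R·Z²/n², so K = E_R·Z²/n² = 14 × 6²/7² = 10 eV

10 eV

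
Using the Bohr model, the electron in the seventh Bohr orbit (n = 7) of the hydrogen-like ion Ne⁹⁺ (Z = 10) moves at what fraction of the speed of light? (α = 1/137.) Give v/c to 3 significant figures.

v_n = Zαc/n, so v/c = Zα/n = 10 × 0.00730 / 7 = 0.0104

0.0104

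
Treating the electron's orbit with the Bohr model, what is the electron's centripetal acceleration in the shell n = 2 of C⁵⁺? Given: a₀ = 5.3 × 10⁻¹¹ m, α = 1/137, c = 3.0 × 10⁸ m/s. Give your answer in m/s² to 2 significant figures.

1.2 × 10²⁴ m/s²

r = n²a₀/Z = 3.5 × 10⁻¹¹ m, v = Zαc/n = 6.6 × 10⁶ m/s
a = v²/r = (6.6 × 10⁶)² / 3.5 × 10⁻¹¹ = 1.2 × 10²⁴ m/s²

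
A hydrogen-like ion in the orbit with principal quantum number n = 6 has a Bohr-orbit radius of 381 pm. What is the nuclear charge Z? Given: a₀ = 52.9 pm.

r_n = n²a₀/Z ⇒ Z = n²a₀/r = 6² × 52.9 / 381 ≈ 5.00
Z = 5

5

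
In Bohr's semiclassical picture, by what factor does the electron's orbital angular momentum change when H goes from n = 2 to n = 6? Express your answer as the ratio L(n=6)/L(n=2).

L = nℏ depends only on n, so L ∝ n.
L(n=6)/L(n=2) = (6/2)^1 = 3

3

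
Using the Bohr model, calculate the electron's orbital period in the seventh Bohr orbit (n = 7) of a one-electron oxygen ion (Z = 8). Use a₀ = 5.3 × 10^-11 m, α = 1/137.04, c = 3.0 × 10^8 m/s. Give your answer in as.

r = n²a₀/Z = 7²·5.3 × 10^-11/8 = 3.2 × 10^-10 m
v = Zαc/n = 8·0.0073·3.0 × 10^8/7 = 2.5 × 10^6 m/s
T = 2πr/v = 8.2 × 10^-16 s = 820 as

820 as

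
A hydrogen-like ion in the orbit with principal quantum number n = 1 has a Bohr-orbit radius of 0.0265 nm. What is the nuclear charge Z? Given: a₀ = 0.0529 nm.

r_n = n²a₀/Z ⇒ Z = n²a₀/r = 1² × 0.0529 / 0.0265 ≈ 2.00
Z = 2

2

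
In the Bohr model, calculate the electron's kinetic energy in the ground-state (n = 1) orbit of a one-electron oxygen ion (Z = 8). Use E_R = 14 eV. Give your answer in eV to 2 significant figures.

900 eV

For a Coulomb orbit the virial theorem gives K = −E_n.
E_n = −E_R·Z²/n², so K = E_R·Z²/n² = 14 × 8²/1² = 900 eV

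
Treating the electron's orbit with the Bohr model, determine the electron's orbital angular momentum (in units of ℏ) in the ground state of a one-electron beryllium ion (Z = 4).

1

L_n = nℏ, so L/ℏ = n = 1.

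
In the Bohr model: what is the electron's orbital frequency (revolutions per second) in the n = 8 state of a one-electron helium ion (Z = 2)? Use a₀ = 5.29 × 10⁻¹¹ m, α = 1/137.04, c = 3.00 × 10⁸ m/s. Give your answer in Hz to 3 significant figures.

5.15 × 10¹³ Hz

r = n²a₀/Z = 1.69 × 10⁻⁹ m, v = Zαc/n = 5.47 × 10⁵ m/s
f = v/(2πr) = 5.15 × 10¹³ Hz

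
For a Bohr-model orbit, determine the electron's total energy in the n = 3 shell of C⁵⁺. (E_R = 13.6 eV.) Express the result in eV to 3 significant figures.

-54.4 eV

E_n = −E_R·Z²/n² = −13.6 × 6²/3² = -54.4 eV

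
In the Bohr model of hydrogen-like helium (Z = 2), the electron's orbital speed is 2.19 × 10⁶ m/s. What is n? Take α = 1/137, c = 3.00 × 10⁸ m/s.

2

v_n = Zαc/n ⇒ n = Zαc/v = 2 × 0.00730 × 3.00 × 10⁸ / 2.19 × 10⁶ ≈ 2.00
n = 2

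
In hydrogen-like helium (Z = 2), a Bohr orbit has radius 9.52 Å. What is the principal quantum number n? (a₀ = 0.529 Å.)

6

r_n = n²a₀/Z ⇒ n² = rZ/a₀ = 9.52 × 2 / 0.529 ≈ 35.99
n = 6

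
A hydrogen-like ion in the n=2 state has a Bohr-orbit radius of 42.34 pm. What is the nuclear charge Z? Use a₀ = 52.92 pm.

r_n = n²a₀/Z ⇒ Z = n²a₀/r = 2² × 52.92 / 42.34 ≈ 5.00
Z = 5

5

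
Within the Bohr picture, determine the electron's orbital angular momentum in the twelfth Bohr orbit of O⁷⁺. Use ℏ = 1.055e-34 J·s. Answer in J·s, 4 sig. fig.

L_n = nℏ = 12 × 1.055e-34 = 1.266e-33 J·s

1.266e-33 J·s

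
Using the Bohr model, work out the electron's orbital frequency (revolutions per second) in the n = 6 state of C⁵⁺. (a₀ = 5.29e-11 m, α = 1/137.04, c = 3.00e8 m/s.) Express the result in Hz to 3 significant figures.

1.10e15 Hz

r = n²a₀/Z = 3.17e-10 m, v = Zαc/n = 2.19e6 m/s
f = v/(2πr) = 1.10e15 Hz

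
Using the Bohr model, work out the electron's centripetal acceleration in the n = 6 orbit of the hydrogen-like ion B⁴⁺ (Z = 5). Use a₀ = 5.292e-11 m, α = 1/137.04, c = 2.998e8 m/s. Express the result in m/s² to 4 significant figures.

r = n²a₀/Z = 3.810e-10 m, v = Zαc/n = 1.823e6 m/s
a = v²/r = (1.823e6)² / 3.810e-10 = 8.723e21 m/s²

8.723e21 m/s²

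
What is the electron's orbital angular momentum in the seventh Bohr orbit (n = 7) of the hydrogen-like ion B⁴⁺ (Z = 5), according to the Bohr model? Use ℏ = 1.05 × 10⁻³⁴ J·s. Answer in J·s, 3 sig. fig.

7.35 × 10⁻³⁴ J·s

L_n = nℏ = 7 × 1.05 × 10⁻³⁴ = 7.35 × 10⁻³⁴ J·s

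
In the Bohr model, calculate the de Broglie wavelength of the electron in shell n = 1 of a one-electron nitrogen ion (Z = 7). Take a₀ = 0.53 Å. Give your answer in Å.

The Bohr quantisation condition is nλ = 2πr_n.
r_n = n²a₀/Z = 0.076 Å
λ = 2πr_n/n = 2π·0.076/1 = 0.48 Å

0.48 Å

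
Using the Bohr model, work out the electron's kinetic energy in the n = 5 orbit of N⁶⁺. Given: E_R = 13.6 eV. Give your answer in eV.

26.7 eV

For a Coulomb orbit the virial theorem gives K = −E_n.
E_n = −E_R·Z²/n², so K = E_R·Z²/n² = 13.6 × 7²/5² = 26.7 eV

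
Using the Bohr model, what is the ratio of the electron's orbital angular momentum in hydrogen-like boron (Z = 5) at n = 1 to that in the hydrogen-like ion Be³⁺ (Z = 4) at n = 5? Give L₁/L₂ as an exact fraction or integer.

1/5

L = nℏ is independent of Z.
L₁/L₂ = n₁/n₂ = 1/5 = 1/5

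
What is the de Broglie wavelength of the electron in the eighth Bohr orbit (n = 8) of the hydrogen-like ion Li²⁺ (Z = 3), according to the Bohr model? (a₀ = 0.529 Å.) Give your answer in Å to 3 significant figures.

The Bohr quantisation condition is nλ = 2πr_n.
r_n = n²a₀/Z = 11.3 Å
λ = 2πr_n/n = 2π·11.3/8 = 8.86 Å

8.86 Å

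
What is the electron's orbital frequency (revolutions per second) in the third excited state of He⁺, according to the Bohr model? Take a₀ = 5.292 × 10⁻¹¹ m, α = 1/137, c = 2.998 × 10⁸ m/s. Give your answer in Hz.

4.113 × 10¹⁴ Hz

r = n²a₀/Z = 4.234 × 10⁻¹⁰ m, v = Zαc/n = 1.094 × 10⁶ m/s
f = v/(2πr) = 4.113 × 10¹⁴ Hz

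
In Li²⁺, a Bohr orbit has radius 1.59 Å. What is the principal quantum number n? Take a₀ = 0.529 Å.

r_n = n²a₀/Z ⇒ n² = rZ/a₀ = 1.59 × 3 / 0.529 ≈ 9.02
n = 3

3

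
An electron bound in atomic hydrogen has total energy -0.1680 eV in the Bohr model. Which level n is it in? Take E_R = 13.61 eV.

9

E_n = −E_R Z²/n² ⇒ n² = E_R Z²/(−E_n) = 13.61 × 1² / 0.1680 ≈ 81.01
n = 9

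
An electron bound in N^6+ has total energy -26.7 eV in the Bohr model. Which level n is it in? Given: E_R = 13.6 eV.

5

E_n = −E_R Z²/n² ⇒ n² = E_R Z²/(−E_n) = 13.6 × 7² / 26.7 ≈ 24.96
n = 5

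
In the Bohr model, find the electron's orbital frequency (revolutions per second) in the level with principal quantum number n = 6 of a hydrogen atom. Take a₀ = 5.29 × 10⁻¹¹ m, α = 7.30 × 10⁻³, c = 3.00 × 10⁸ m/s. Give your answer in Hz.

3.05 × 10¹³ Hz

r = n²a₀/Z = 1.90 × 10⁻⁹ m, v = Zαc/n = 3.65 × 10⁵ m/s
f = v/(2πr) = 3.05 × 10¹³ Hz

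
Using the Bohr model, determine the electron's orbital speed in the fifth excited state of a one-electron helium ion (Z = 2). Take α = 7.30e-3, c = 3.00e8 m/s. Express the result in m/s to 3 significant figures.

v_n = Zαc/n = 2 × 0.00730 × 3.00e8 / 6
    = 7.30e5 m/s

7.30e5 m/s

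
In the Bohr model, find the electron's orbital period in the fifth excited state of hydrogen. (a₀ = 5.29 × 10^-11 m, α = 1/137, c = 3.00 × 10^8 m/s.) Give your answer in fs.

r = n²a₀/Z = 6²·5.29 × 10^-11/1 = 1.90 × 10^-9 m
v = Zαc/n = 1·0.00730·3.00 × 10^8/6 = 3.65 × 10^5 m/s
T = 2πr/v = 3.28 × 10^-14 s = 32.8 fs

32.8 fs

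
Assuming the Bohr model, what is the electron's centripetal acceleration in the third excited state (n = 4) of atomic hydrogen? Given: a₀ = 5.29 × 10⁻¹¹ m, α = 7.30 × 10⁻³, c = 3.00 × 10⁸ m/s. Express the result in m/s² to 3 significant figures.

r = n²a₀/Z = 8.46 × 10⁻¹⁰ m, v = Zαc/n = 5.47 × 10⁵ m/s
a = v²/r = (5.47 × 10⁵)² / 8.46 × 10⁻¹⁰ = 3.54 × 10²⁰ m/s²

3.54 × 10²⁰ m/s²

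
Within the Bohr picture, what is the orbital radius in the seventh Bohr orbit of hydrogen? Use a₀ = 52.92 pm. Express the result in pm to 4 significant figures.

r_n = n²a₀/Z = 7² × 52.92 / 1
    = 49 × 52.92 / 1 = 2593 pm

2593 pm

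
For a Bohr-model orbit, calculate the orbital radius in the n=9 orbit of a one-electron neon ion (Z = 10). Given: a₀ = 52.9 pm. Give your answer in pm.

r_n = n²a₀/Z = 9² × 52.9 / 10
    = 81 × 52.9 / 10 = 428 pm

428 pm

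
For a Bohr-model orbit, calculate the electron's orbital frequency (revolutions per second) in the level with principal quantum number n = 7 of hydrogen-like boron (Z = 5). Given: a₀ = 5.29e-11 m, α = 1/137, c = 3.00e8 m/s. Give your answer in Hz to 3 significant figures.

4.80e14 Hz

r = n²a₀/Z = 5.18e-10 m, v = Zαc/n = 1.56e6 m/s
f = v/(2πr) = 4.80e14 Hz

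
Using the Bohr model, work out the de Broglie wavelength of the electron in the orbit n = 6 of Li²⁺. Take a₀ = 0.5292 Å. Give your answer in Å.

6.650 Å

The Bohr quantisation condition is nλ = 2πr_n.
r_n = n²a₀/Z = 6.350 Å
λ = 2πr_n/n = 2π·6.350/6 = 6.650 Å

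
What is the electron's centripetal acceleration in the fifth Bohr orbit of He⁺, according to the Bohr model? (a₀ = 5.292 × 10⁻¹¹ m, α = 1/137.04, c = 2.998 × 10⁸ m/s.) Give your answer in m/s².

1.158 × 10²¹ m/s²

r = n²a₀/Z = 6.615 × 10⁻¹⁰ m, v = Zαc/n = 8.751 × 10⁵ m/s
a = v²/r = (8.751 × 10⁵)² / 6.615 × 10⁻¹⁰ = 1.158 × 10²¹ m/s²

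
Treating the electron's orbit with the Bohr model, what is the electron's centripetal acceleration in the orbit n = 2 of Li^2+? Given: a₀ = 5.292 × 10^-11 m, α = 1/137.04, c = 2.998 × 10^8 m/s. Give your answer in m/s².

1.526 × 10^23 m/s²

r = n²a₀/Z = 7.056 × 10^-11 m, v = Zαc/n = 3.282 × 10^6 m/s
a = v²/r = (3.282 × 10^6)² / 7.056 × 10^-11 = 1.526 × 10^23 m/s²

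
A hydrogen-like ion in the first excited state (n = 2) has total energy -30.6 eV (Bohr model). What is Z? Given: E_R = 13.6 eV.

3

E_n = −E_R Z²/n² ⇒ Z² = −E_n n²/E_R = 30.6 × 2² / 13.6 ≈ 9.00
Z = 3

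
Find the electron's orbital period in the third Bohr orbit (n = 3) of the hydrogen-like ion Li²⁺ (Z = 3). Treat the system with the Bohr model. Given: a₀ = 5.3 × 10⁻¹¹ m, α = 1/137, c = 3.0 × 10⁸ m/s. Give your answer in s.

4.6 × 10⁻¹⁶ s

r = n²a₀/Z = 3²·5.3 × 10⁻¹¹/3 = 1.6 × 10⁻¹⁰ m
v = Zαc/n = 3·0.0073·3.0 × 10⁸/3 = 2.2 × 10⁶ m/s
T = 2πr/v = 4.6 × 10⁻¹⁶ s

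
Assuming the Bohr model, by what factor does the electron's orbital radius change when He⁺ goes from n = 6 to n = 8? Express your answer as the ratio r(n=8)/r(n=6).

16/9

r ∝ Z^-1 · n^2; with Z fixed, r ∝ n^2.
r(n=8)/r(n=6) = (8/6)^2 = 16/9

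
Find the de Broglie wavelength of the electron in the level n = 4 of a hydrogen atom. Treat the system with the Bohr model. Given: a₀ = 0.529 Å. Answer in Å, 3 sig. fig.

The Bohr quantisation condition is nλ = 2πr_n.
r_n = n²a₀/Z = 8.46 Å
λ = 2πr_n/n = 2π·8.46/4 = 13.3 Å

13.3 Å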